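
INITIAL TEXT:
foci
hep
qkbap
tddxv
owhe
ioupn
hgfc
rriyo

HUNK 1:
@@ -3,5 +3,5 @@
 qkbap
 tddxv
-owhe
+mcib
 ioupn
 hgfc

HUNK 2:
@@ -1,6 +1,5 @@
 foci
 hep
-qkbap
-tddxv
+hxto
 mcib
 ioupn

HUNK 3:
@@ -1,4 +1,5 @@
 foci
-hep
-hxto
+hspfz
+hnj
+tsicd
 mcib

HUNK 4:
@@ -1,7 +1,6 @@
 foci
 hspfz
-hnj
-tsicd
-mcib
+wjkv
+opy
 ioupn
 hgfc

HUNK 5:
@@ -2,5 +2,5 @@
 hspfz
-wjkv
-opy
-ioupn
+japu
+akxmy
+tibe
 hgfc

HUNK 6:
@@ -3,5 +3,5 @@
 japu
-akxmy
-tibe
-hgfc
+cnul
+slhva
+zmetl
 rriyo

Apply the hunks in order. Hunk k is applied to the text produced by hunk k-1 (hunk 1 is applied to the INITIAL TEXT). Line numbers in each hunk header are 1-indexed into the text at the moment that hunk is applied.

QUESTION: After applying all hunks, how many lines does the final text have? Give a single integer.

Hunk 1: at line 3 remove [owhe] add [mcib] -> 8 lines: foci hep qkbap tddxv mcib ioupn hgfc rriyo
Hunk 2: at line 1 remove [qkbap,tddxv] add [hxto] -> 7 lines: foci hep hxto mcib ioupn hgfc rriyo
Hunk 3: at line 1 remove [hep,hxto] add [hspfz,hnj,tsicd] -> 8 lines: foci hspfz hnj tsicd mcib ioupn hgfc rriyo
Hunk 4: at line 1 remove [hnj,tsicd,mcib] add [wjkv,opy] -> 7 lines: foci hspfz wjkv opy ioupn hgfc rriyo
Hunk 5: at line 2 remove [wjkv,opy,ioupn] add [japu,akxmy,tibe] -> 7 lines: foci hspfz japu akxmy tibe hgfc rriyo
Hunk 6: at line 3 remove [akxmy,tibe,hgfc] add [cnul,slhva,zmetl] -> 7 lines: foci hspfz japu cnul slhva zmetl rriyo
Final line count: 7

Answer: 7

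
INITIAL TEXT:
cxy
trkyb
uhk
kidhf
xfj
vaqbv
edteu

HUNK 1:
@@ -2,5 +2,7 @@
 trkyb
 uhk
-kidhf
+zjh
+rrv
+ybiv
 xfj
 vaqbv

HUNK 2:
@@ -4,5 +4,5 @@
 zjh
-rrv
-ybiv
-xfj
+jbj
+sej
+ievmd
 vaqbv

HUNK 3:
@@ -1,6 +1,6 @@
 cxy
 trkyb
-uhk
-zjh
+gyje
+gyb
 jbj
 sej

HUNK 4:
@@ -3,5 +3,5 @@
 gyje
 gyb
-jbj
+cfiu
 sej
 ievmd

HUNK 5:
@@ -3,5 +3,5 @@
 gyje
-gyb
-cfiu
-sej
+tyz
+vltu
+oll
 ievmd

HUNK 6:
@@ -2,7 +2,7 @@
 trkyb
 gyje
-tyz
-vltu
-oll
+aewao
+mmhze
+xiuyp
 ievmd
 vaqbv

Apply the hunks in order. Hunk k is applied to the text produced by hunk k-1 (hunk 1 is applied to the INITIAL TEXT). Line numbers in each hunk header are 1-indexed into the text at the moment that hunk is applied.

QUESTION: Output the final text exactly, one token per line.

Hunk 1: at line 2 remove [kidhf] add [zjh,rrv,ybiv] -> 9 lines: cxy trkyb uhk zjh rrv ybiv xfj vaqbv edteu
Hunk 2: at line 4 remove [rrv,ybiv,xfj] add [jbj,sej,ievmd] -> 9 lines: cxy trkyb uhk zjh jbj sej ievmd vaqbv edteu
Hunk 3: at line 1 remove [uhk,zjh] add [gyje,gyb] -> 9 lines: cxy trkyb gyje gyb jbj sej ievmd vaqbv edteu
Hunk 4: at line 3 remove [jbj] add [cfiu] -> 9 lines: cxy trkyb gyje gyb cfiu sej ievmd vaqbv edteu
Hunk 5: at line 3 remove [gyb,cfiu,sej] add [tyz,vltu,oll] -> 9 lines: cxy trkyb gyje tyz vltu oll ievmd vaqbv edteu
Hunk 6: at line 2 remove [tyz,vltu,oll] add [aewao,mmhze,xiuyp] -> 9 lines: cxy trkyb gyje aewao mmhze xiuyp ievmd vaqbv edteu

Answer: cxy
trkyb
gyje
aewao
mmhze
xiuyp
ievmd
vaqbv
edteu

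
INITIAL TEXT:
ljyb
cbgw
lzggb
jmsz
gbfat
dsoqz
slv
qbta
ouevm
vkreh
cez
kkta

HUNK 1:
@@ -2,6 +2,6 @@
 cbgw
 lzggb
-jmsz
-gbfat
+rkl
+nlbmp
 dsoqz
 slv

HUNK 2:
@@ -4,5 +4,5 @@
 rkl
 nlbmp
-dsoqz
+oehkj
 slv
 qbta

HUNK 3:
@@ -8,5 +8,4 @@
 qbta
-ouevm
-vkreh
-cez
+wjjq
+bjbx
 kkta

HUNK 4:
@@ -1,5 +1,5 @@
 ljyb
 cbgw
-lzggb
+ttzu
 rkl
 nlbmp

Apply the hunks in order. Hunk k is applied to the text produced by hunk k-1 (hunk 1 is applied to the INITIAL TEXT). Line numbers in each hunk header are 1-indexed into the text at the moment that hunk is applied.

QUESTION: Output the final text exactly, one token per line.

Hunk 1: at line 2 remove [jmsz,gbfat] add [rkl,nlbmp] -> 12 lines: ljyb cbgw lzggb rkl nlbmp dsoqz slv qbta ouevm vkreh cez kkta
Hunk 2: at line 4 remove [dsoqz] add [oehkj] -> 12 lines: ljyb cbgw lzggb rkl nlbmp oehkj slv qbta ouevm vkreh cez kkta
Hunk 3: at line 8 remove [ouevm,vkreh,cez] add [wjjq,bjbx] -> 11 lines: ljyb cbgw lzggb rkl nlbmp oehkj slv qbta wjjq bjbx kkta
Hunk 4: at line 1 remove [lzggb] add [ttzu] -> 11 lines: ljyb cbgw ttzu rkl nlbmp oehkj slv qbta wjjq bjbx kkta

Answer: ljyb
cbgw
ttzu
rkl
nlbmp
oehkj
slv
qbta
wjjq
bjbx
kkta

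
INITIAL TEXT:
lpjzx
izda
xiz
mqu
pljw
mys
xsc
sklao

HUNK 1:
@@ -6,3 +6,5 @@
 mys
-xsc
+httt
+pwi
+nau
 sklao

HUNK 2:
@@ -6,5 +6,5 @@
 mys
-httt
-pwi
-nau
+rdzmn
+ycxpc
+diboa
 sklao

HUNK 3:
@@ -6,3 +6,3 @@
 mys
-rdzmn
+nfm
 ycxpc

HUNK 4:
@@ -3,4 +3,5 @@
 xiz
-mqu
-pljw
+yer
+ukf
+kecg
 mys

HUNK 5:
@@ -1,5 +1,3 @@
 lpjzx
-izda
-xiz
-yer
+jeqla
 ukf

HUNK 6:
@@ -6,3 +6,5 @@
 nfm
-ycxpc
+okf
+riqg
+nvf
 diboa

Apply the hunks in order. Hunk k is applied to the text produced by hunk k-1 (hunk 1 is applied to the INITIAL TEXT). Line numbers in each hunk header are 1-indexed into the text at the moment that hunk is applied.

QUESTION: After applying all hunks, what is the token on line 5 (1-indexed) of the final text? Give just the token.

Hunk 1: at line 6 remove [xsc] add [httt,pwi,nau] -> 10 lines: lpjzx izda xiz mqu pljw mys httt pwi nau sklao
Hunk 2: at line 6 remove [httt,pwi,nau] add [rdzmn,ycxpc,diboa] -> 10 lines: lpjzx izda xiz mqu pljw mys rdzmn ycxpc diboa sklao
Hunk 3: at line 6 remove [rdzmn] add [nfm] -> 10 lines: lpjzx izda xiz mqu pljw mys nfm ycxpc diboa sklao
Hunk 4: at line 3 remove [mqu,pljw] add [yer,ukf,kecg] -> 11 lines: lpjzx izda xiz yer ukf kecg mys nfm ycxpc diboa sklao
Hunk 5: at line 1 remove [izda,xiz,yer] add [jeqla] -> 9 lines: lpjzx jeqla ukf kecg mys nfm ycxpc diboa sklao
Hunk 6: at line 6 remove [ycxpc] add [okf,riqg,nvf] -> 11 lines: lpjzx jeqla ukf kecg mys nfm okf riqg nvf diboa sklao
Final line 5: mys

Answer: mys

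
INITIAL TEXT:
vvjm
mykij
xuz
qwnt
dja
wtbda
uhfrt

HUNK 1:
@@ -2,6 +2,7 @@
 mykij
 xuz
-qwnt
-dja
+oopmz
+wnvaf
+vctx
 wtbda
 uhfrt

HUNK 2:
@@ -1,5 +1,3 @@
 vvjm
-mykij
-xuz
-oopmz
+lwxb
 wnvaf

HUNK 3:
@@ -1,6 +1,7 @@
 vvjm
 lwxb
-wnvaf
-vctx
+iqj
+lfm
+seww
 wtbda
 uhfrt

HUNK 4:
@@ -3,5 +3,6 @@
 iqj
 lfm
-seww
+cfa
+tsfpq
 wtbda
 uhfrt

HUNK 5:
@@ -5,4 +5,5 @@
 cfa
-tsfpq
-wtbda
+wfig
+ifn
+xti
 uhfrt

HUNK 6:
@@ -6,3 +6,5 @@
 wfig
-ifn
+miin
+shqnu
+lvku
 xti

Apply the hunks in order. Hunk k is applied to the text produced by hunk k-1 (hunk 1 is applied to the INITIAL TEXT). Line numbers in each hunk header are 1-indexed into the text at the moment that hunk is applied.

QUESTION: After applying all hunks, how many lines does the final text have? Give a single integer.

Hunk 1: at line 2 remove [qwnt,dja] add [oopmz,wnvaf,vctx] -> 8 lines: vvjm mykij xuz oopmz wnvaf vctx wtbda uhfrt
Hunk 2: at line 1 remove [mykij,xuz,oopmz] add [lwxb] -> 6 lines: vvjm lwxb wnvaf vctx wtbda uhfrt
Hunk 3: at line 1 remove [wnvaf,vctx] add [iqj,lfm,seww] -> 7 lines: vvjm lwxb iqj lfm seww wtbda uhfrt
Hunk 4: at line 3 remove [seww] add [cfa,tsfpq] -> 8 lines: vvjm lwxb iqj lfm cfa tsfpq wtbda uhfrt
Hunk 5: at line 5 remove [tsfpq,wtbda] add [wfig,ifn,xti] -> 9 lines: vvjm lwxb iqj lfm cfa wfig ifn xti uhfrt
Hunk 6: at line 6 remove [ifn] add [miin,shqnu,lvku] -> 11 lines: vvjm lwxb iqj lfm cfa wfig miin shqnu lvku xti uhfrt
Final line count: 11

Answer: 11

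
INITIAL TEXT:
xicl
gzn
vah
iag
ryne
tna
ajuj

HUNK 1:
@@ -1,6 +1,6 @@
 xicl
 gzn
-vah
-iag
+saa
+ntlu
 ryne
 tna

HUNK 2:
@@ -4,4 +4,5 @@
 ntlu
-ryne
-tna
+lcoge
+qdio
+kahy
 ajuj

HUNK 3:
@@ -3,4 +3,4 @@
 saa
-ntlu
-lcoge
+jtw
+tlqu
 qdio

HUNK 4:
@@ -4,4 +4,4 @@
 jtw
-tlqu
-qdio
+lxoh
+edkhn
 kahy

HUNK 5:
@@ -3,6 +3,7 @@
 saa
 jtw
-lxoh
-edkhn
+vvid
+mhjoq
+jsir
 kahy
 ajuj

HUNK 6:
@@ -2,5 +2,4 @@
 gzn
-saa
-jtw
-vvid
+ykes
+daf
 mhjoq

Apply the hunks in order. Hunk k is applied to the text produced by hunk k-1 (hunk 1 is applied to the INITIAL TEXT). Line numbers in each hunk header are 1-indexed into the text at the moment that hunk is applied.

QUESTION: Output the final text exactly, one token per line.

Hunk 1: at line 1 remove [vah,iag] add [saa,ntlu] -> 7 lines: xicl gzn saa ntlu ryne tna ajuj
Hunk 2: at line 4 remove [ryne,tna] add [lcoge,qdio,kahy] -> 8 lines: xicl gzn saa ntlu lcoge qdio kahy ajuj
Hunk 3: at line 3 remove [ntlu,lcoge] add [jtw,tlqu] -> 8 lines: xicl gzn saa jtw tlqu qdio kahy ajuj
Hunk 4: at line 4 remove [tlqu,qdio] add [lxoh,edkhn] -> 8 lines: xicl gzn saa jtw lxoh edkhn kahy ajuj
Hunk 5: at line 3 remove [lxoh,edkhn] add [vvid,mhjoq,jsir] -> 9 lines: xicl gzn saa jtw vvid mhjoq jsir kahy ajuj
Hunk 6: at line 2 remove [saa,jtw,vvid] add [ykes,daf] -> 8 lines: xicl gzn ykes daf mhjoq jsir kahy ajuj

Answer: xicl
gzn
ykes
daf
mhjoq
jsir
kahy
ajuj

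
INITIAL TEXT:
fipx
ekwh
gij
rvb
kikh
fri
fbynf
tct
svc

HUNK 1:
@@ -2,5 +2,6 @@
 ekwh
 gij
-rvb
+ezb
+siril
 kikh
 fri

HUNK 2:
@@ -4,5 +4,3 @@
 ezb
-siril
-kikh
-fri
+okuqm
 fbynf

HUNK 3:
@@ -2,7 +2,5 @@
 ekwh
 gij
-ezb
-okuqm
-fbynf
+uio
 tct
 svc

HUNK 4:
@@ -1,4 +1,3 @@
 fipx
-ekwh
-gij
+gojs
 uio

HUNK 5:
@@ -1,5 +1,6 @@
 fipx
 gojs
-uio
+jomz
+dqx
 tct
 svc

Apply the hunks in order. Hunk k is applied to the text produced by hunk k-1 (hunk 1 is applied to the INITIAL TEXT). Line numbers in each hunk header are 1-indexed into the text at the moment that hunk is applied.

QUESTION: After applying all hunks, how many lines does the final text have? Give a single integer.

Hunk 1: at line 2 remove [rvb] add [ezb,siril] -> 10 lines: fipx ekwh gij ezb siril kikh fri fbynf tct svc
Hunk 2: at line 4 remove [siril,kikh,fri] add [okuqm] -> 8 lines: fipx ekwh gij ezb okuqm fbynf tct svc
Hunk 3: at line 2 remove [ezb,okuqm,fbynf] add [uio] -> 6 lines: fipx ekwh gij uio tct svc
Hunk 4: at line 1 remove [ekwh,gij] add [gojs] -> 5 lines: fipx gojs uio tct svc
Hunk 5: at line 1 remove [uio] add [jomz,dqx] -> 6 lines: fipx gojs jomz dqx tct svc
Final line count: 6

Answer: 6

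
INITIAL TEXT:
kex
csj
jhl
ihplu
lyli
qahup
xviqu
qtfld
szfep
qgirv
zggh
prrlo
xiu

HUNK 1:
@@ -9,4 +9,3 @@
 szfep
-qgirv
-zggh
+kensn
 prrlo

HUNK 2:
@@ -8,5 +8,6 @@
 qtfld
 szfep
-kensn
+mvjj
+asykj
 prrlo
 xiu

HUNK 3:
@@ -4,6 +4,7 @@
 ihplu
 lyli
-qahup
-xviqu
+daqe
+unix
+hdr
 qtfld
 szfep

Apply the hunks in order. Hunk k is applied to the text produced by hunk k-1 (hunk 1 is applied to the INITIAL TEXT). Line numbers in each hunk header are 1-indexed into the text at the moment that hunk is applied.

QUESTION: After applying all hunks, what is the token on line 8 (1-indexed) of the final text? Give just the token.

Answer: hdr

Derivation:
Hunk 1: at line 9 remove [qgirv,zggh] add [kensn] -> 12 lines: kex csj jhl ihplu lyli qahup xviqu qtfld szfep kensn prrlo xiu
Hunk 2: at line 8 remove [kensn] add [mvjj,asykj] -> 13 lines: kex csj jhl ihplu lyli qahup xviqu qtfld szfep mvjj asykj prrlo xiu
Hunk 3: at line 4 remove [qahup,xviqu] add [daqe,unix,hdr] -> 14 lines: kex csj jhl ihplu lyli daqe unix hdr qtfld szfep mvjj asykj prrlo xiu
Final line 8: hdr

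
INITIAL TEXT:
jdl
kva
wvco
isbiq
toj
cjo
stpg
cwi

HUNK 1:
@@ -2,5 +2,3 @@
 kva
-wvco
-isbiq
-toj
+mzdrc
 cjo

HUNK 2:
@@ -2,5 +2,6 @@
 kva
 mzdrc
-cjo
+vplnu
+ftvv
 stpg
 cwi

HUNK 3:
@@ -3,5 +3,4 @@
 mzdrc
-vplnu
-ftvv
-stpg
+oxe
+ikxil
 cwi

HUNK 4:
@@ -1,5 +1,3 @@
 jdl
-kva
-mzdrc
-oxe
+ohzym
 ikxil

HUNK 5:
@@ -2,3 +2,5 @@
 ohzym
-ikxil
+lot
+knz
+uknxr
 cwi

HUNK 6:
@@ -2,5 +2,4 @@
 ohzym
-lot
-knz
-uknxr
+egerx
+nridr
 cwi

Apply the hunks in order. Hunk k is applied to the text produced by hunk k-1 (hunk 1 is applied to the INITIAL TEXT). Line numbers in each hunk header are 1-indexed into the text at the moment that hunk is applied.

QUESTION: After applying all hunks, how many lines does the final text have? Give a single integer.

Hunk 1: at line 2 remove [wvco,isbiq,toj] add [mzdrc] -> 6 lines: jdl kva mzdrc cjo stpg cwi
Hunk 2: at line 2 remove [cjo] add [vplnu,ftvv] -> 7 lines: jdl kva mzdrc vplnu ftvv stpg cwi
Hunk 3: at line 3 remove [vplnu,ftvv,stpg] add [oxe,ikxil] -> 6 lines: jdl kva mzdrc oxe ikxil cwi
Hunk 4: at line 1 remove [kva,mzdrc,oxe] add [ohzym] -> 4 lines: jdl ohzym ikxil cwi
Hunk 5: at line 2 remove [ikxil] add [lot,knz,uknxr] -> 6 lines: jdl ohzym lot knz uknxr cwi
Hunk 6: at line 2 remove [lot,knz,uknxr] add [egerx,nridr] -> 5 lines: jdl ohzym egerx nridr cwi
Final line count: 5

Answer: 5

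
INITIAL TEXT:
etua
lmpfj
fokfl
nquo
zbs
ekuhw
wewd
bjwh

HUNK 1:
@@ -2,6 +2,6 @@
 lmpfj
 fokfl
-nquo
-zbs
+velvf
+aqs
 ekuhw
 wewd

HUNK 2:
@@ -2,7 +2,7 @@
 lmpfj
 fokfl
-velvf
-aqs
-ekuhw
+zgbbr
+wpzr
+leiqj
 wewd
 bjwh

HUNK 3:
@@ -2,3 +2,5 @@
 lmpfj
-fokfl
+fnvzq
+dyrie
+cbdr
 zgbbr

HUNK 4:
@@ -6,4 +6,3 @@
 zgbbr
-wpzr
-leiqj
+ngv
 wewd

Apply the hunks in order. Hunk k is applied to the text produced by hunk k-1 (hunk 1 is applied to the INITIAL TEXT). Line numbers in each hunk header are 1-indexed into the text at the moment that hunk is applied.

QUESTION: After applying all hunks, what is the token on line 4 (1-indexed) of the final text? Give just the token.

Hunk 1: at line 2 remove [nquo,zbs] add [velvf,aqs] -> 8 lines: etua lmpfj fokfl velvf aqs ekuhw wewd bjwh
Hunk 2: at line 2 remove [velvf,aqs,ekuhw] add [zgbbr,wpzr,leiqj] -> 8 lines: etua lmpfj fokfl zgbbr wpzr leiqj wewd bjwh
Hunk 3: at line 2 remove [fokfl] add [fnvzq,dyrie,cbdr] -> 10 lines: etua lmpfj fnvzq dyrie cbdr zgbbr wpzr leiqj wewd bjwh
Hunk 4: at line 6 remove [wpzr,leiqj] add [ngv] -> 9 lines: etua lmpfj fnvzq dyrie cbdr zgbbr ngv wewd bjwh
Final line 4: dyrie

Answer: dyrie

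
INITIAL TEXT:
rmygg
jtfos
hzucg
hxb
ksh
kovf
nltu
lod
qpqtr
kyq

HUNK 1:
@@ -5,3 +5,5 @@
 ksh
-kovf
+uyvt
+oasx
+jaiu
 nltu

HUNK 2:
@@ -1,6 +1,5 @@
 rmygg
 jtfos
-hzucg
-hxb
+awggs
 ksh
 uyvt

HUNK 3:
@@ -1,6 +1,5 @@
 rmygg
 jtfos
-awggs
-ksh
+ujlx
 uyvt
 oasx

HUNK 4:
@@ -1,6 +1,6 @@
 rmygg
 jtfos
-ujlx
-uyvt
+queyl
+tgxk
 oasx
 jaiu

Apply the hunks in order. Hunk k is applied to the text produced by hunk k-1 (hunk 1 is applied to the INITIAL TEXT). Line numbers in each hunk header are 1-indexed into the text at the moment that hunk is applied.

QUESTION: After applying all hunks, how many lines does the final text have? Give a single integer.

Hunk 1: at line 5 remove [kovf] add [uyvt,oasx,jaiu] -> 12 lines: rmygg jtfos hzucg hxb ksh uyvt oasx jaiu nltu lod qpqtr kyq
Hunk 2: at line 1 remove [hzucg,hxb] add [awggs] -> 11 lines: rmygg jtfos awggs ksh uyvt oasx jaiu nltu lod qpqtr kyq
Hunk 3: at line 1 remove [awggs,ksh] add [ujlx] -> 10 lines: rmygg jtfos ujlx uyvt oasx jaiu nltu lod qpqtr kyq
Hunk 4: at line 1 remove [ujlx,uyvt] add [queyl,tgxk] -> 10 lines: rmygg jtfos queyl tgxk oasx jaiu nltu lod qpqtr kyq
Final line count: 10

Answer: 10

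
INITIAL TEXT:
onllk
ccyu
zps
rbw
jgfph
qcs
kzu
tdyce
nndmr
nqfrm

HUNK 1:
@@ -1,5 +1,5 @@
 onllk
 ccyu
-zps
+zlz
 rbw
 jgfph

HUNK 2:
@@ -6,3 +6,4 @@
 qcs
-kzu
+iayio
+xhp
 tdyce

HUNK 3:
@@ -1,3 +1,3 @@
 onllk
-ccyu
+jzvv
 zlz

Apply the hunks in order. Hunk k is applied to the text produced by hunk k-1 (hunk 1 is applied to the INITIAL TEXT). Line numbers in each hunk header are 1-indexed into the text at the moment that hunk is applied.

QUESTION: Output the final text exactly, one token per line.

Answer: onllk
jzvv
zlz
rbw
jgfph
qcs
iayio
xhp
tdyce
nndmr
nqfrm

Derivation:
Hunk 1: at line 1 remove [zps] add [zlz] -> 10 lines: onllk ccyu zlz rbw jgfph qcs kzu tdyce nndmr nqfrm
Hunk 2: at line 6 remove [kzu] add [iayio,xhp] -> 11 lines: onllk ccyu zlz rbw jgfph qcs iayio xhp tdyce nndmr nqfrm
Hunk 3: at line 1 remove [ccyu] add [jzvv] -> 11 lines: onllk jzvv zlz rbw jgfph qcs iayio xhp tdyce nndmr nqfrm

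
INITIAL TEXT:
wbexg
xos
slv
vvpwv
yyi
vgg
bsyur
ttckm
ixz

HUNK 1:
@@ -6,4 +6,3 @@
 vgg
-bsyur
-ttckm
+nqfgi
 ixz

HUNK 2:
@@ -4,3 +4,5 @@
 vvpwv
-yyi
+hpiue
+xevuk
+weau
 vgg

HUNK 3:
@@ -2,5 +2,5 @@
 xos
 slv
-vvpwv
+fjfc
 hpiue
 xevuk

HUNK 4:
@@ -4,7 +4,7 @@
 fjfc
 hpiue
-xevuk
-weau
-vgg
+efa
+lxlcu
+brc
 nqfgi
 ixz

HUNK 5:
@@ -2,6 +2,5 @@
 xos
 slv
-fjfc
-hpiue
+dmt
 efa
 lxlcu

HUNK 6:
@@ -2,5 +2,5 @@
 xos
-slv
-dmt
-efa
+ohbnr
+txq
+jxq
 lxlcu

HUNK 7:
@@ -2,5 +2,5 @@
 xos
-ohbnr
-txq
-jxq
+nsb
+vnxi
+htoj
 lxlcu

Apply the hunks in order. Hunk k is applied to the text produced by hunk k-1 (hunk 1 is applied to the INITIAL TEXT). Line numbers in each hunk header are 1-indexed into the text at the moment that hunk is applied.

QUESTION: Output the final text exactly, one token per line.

Hunk 1: at line 6 remove [bsyur,ttckm] add [nqfgi] -> 8 lines: wbexg xos slv vvpwv yyi vgg nqfgi ixz
Hunk 2: at line 4 remove [yyi] add [hpiue,xevuk,weau] -> 10 lines: wbexg xos slv vvpwv hpiue xevuk weau vgg nqfgi ixz
Hunk 3: at line 2 remove [vvpwv] add [fjfc] -> 10 lines: wbexg xos slv fjfc hpiue xevuk weau vgg nqfgi ixz
Hunk 4: at line 4 remove [xevuk,weau,vgg] add [efa,lxlcu,brc] -> 10 lines: wbexg xos slv fjfc hpiue efa lxlcu brc nqfgi ixz
Hunk 5: at line 2 remove [fjfc,hpiue] add [dmt] -> 9 lines: wbexg xos slv dmt efa lxlcu brc nqfgi ixz
Hunk 6: at line 2 remove [slv,dmt,efa] add [ohbnr,txq,jxq] -> 9 lines: wbexg xos ohbnr txq jxq lxlcu brc nqfgi ixz
Hunk 7: at line 2 remove [ohbnr,txq,jxq] add [nsb,vnxi,htoj] -> 9 lines: wbexg xos nsb vnxi htoj lxlcu brc nqfgi ixz

Answer: wbexg
xos
nsb
vnxi
htoj
lxlcu
brc
nqfgi
ixz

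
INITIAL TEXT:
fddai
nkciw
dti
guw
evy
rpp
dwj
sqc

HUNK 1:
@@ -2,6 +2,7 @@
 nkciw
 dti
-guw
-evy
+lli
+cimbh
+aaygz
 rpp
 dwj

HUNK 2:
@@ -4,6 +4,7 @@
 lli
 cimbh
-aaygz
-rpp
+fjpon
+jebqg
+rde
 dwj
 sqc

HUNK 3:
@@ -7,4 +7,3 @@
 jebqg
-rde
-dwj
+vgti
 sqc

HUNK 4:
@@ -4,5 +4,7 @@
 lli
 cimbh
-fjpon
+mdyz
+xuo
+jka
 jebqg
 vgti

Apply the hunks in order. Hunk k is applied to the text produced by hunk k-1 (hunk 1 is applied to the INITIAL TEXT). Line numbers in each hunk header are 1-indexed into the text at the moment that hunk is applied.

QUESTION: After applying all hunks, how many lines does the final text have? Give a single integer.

Answer: 11

Derivation:
Hunk 1: at line 2 remove [guw,evy] add [lli,cimbh,aaygz] -> 9 lines: fddai nkciw dti lli cimbh aaygz rpp dwj sqc
Hunk 2: at line 4 remove [aaygz,rpp] add [fjpon,jebqg,rde] -> 10 lines: fddai nkciw dti lli cimbh fjpon jebqg rde dwj sqc
Hunk 3: at line 7 remove [rde,dwj] add [vgti] -> 9 lines: fddai nkciw dti lli cimbh fjpon jebqg vgti sqc
Hunk 4: at line 4 remove [fjpon] add [mdyz,xuo,jka] -> 11 lines: fddai nkciw dti lli cimbh mdyz xuo jka jebqg vgti sqc
Final line count: 11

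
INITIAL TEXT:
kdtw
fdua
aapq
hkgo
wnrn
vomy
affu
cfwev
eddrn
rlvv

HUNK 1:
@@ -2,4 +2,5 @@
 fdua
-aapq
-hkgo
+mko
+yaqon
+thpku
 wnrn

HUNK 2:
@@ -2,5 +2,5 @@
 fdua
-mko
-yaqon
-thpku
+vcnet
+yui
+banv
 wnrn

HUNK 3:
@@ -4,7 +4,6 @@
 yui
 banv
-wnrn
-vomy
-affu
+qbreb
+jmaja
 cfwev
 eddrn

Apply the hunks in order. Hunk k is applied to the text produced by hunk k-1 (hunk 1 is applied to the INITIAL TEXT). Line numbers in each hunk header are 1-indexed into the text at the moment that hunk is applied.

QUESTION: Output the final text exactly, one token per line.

Hunk 1: at line 2 remove [aapq,hkgo] add [mko,yaqon,thpku] -> 11 lines: kdtw fdua mko yaqon thpku wnrn vomy affu cfwev eddrn rlvv
Hunk 2: at line 2 remove [mko,yaqon,thpku] add [vcnet,yui,banv] -> 11 lines: kdtw fdua vcnet yui banv wnrn vomy affu cfwev eddrn rlvv
Hunk 3: at line 4 remove [wnrn,vomy,affu] add [qbreb,jmaja] -> 10 lines: kdtw fdua vcnet yui banv qbreb jmaja cfwev eddrn rlvv

Answer: kdtw
fdua
vcnet
yui
banv
qbreb
jmaja
cfwev
eddrn
rlvv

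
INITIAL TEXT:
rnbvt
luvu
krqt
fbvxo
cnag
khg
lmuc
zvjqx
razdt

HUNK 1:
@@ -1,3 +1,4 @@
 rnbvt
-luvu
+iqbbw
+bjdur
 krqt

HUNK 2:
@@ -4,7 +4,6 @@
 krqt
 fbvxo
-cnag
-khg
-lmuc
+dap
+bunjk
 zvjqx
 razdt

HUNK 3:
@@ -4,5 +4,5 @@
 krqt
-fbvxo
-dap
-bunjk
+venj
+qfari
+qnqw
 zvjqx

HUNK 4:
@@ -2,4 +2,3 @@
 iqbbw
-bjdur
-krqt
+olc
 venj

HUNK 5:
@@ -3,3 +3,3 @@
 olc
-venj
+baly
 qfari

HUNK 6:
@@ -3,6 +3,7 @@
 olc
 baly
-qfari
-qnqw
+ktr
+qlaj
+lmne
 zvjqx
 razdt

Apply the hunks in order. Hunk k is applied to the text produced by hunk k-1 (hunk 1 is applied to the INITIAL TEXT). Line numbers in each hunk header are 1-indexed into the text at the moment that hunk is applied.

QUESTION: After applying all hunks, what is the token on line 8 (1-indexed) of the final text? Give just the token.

Answer: zvjqx

Derivation:
Hunk 1: at line 1 remove [luvu] add [iqbbw,bjdur] -> 10 lines: rnbvt iqbbw bjdur krqt fbvxo cnag khg lmuc zvjqx razdt
Hunk 2: at line 4 remove [cnag,khg,lmuc] add [dap,bunjk] -> 9 lines: rnbvt iqbbw bjdur krqt fbvxo dap bunjk zvjqx razdt
Hunk 3: at line 4 remove [fbvxo,dap,bunjk] add [venj,qfari,qnqw] -> 9 lines: rnbvt iqbbw bjdur krqt venj qfari qnqw zvjqx razdt
Hunk 4: at line 2 remove [bjdur,krqt] add [olc] -> 8 lines: rnbvt iqbbw olc venj qfari qnqw zvjqx razdt
Hunk 5: at line 3 remove [venj] add [baly] -> 8 lines: rnbvt iqbbw olc baly qfari qnqw zvjqx razdt
Hunk 6: at line 3 remove [qfari,qnqw] add [ktr,qlaj,lmne] -> 9 lines: rnbvt iqbbw olc baly ktr qlaj lmne zvjqx razdt
Final line 8: zvjqx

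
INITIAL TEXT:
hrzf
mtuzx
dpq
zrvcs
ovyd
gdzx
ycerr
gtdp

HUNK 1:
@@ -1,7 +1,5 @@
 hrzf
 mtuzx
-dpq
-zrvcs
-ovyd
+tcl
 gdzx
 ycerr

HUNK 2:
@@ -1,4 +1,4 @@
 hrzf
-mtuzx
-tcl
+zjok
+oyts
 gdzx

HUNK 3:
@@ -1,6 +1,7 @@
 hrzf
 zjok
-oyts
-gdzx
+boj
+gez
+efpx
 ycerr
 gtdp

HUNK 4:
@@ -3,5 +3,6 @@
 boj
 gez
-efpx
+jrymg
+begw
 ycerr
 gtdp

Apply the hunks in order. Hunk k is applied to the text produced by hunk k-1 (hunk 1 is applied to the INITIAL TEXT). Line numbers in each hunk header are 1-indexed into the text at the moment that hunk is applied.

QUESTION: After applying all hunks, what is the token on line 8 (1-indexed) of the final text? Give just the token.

Hunk 1: at line 1 remove [dpq,zrvcs,ovyd] add [tcl] -> 6 lines: hrzf mtuzx tcl gdzx ycerr gtdp
Hunk 2: at line 1 remove [mtuzx,tcl] add [zjok,oyts] -> 6 lines: hrzf zjok oyts gdzx ycerr gtdp
Hunk 3: at line 1 remove [oyts,gdzx] add [boj,gez,efpx] -> 7 lines: hrzf zjok boj gez efpx ycerr gtdp
Hunk 4: at line 3 remove [efpx] add [jrymg,begw] -> 8 lines: hrzf zjok boj gez jrymg begw ycerr gtdp
Final line 8: gtdp

Answer: gtdp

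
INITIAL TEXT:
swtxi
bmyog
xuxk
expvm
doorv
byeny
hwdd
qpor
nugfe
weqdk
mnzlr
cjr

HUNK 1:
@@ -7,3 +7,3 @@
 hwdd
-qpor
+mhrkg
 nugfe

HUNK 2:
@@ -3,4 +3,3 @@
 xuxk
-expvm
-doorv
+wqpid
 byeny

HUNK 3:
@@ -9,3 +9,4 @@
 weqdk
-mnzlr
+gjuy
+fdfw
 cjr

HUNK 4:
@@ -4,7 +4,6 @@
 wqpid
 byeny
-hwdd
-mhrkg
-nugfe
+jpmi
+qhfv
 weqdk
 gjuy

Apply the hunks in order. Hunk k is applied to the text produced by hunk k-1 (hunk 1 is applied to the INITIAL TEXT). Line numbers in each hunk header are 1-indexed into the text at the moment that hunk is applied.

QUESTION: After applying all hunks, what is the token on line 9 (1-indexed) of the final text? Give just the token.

Answer: gjuy

Derivation:
Hunk 1: at line 7 remove [qpor] add [mhrkg] -> 12 lines: swtxi bmyog xuxk expvm doorv byeny hwdd mhrkg nugfe weqdk mnzlr cjr
Hunk 2: at line 3 remove [expvm,doorv] add [wqpid] -> 11 lines: swtxi bmyog xuxk wqpid byeny hwdd mhrkg nugfe weqdk mnzlr cjr
Hunk 3: at line 9 remove [mnzlr] add [gjuy,fdfw] -> 12 lines: swtxi bmyog xuxk wqpid byeny hwdd mhrkg nugfe weqdk gjuy fdfw cjr
Hunk 4: at line 4 remove [hwdd,mhrkg,nugfe] add [jpmi,qhfv] -> 11 lines: swtxi bmyog xuxk wqpid byeny jpmi qhfv weqdk gjuy fdfw cjr
Final line 9: gjuy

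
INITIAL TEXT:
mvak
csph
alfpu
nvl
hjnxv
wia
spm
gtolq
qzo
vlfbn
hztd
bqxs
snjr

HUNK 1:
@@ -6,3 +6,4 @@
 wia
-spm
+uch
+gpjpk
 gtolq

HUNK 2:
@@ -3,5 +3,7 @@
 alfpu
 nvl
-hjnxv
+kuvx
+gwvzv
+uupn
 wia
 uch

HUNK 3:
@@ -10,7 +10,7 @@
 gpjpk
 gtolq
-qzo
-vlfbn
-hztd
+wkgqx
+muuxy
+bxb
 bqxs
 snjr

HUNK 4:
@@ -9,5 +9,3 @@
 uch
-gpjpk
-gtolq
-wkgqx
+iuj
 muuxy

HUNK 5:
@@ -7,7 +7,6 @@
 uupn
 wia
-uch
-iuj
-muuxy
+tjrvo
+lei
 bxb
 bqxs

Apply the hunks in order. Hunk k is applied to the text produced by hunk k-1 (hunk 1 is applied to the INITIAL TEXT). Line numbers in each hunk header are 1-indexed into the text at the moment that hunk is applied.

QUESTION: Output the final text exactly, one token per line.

Hunk 1: at line 6 remove [spm] add [uch,gpjpk] -> 14 lines: mvak csph alfpu nvl hjnxv wia uch gpjpk gtolq qzo vlfbn hztd bqxs snjr
Hunk 2: at line 3 remove [hjnxv] add [kuvx,gwvzv,uupn] -> 16 lines: mvak csph alfpu nvl kuvx gwvzv uupn wia uch gpjpk gtolq qzo vlfbn hztd bqxs snjr
Hunk 3: at line 10 remove [qzo,vlfbn,hztd] add [wkgqx,muuxy,bxb] -> 16 lines: mvak csph alfpu nvl kuvx gwvzv uupn wia uch gpjpk gtolq wkgqx muuxy bxb bqxs snjr
Hunk 4: at line 9 remove [gpjpk,gtolq,wkgqx] add [iuj] -> 14 lines: mvak csph alfpu nvl kuvx gwvzv uupn wia uch iuj muuxy bxb bqxs snjr
Hunk 5: at line 7 remove [uch,iuj,muuxy] add [tjrvo,lei] -> 13 lines: mvak csph alfpu nvl kuvx gwvzv uupn wia tjrvo lei bxb bqxs snjr

Answer: mvak
csph
alfpu
nvl
kuvx
gwvzv
uupn
wia
tjrvo
lei
bxb
bqxs
snjr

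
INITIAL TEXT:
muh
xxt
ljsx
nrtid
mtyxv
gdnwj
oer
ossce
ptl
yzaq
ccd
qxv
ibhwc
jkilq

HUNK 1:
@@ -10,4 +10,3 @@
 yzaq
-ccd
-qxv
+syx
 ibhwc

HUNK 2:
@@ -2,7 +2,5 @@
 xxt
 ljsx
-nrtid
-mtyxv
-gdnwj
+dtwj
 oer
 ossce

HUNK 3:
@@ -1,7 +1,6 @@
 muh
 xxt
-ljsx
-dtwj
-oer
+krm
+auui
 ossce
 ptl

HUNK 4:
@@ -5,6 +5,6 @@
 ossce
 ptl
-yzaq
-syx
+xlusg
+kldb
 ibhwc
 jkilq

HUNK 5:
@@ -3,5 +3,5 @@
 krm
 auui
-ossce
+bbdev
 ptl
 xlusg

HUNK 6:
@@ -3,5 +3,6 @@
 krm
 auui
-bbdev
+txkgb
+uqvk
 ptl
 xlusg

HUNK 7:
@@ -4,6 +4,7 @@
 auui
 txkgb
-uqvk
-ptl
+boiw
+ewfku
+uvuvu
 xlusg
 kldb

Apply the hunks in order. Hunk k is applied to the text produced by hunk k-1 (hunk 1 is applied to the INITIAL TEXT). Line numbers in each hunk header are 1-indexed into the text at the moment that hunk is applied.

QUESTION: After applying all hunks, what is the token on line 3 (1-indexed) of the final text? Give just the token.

Answer: krm

Derivation:
Hunk 1: at line 10 remove [ccd,qxv] add [syx] -> 13 lines: muh xxt ljsx nrtid mtyxv gdnwj oer ossce ptl yzaq syx ibhwc jkilq
Hunk 2: at line 2 remove [nrtid,mtyxv,gdnwj] add [dtwj] -> 11 lines: muh xxt ljsx dtwj oer ossce ptl yzaq syx ibhwc jkilq
Hunk 3: at line 1 remove [ljsx,dtwj,oer] add [krm,auui] -> 10 lines: muh xxt krm auui ossce ptl yzaq syx ibhwc jkilq
Hunk 4: at line 5 remove [yzaq,syx] add [xlusg,kldb] -> 10 lines: muh xxt krm auui ossce ptl xlusg kldb ibhwc jkilq
Hunk 5: at line 3 remove [ossce] add [bbdev] -> 10 lines: muh xxt krm auui bbdev ptl xlusg kldb ibhwc jkilq
Hunk 6: at line 3 remove [bbdev] add [txkgb,uqvk] -> 11 lines: muh xxt krm auui txkgb uqvk ptl xlusg kldb ibhwc jkilq
Hunk 7: at line 4 remove [uqvk,ptl] add [boiw,ewfku,uvuvu] -> 12 lines: muh xxt krm auui txkgb boiw ewfku uvuvu xlusg kldb ibhwc jkilq
Final line 3: krm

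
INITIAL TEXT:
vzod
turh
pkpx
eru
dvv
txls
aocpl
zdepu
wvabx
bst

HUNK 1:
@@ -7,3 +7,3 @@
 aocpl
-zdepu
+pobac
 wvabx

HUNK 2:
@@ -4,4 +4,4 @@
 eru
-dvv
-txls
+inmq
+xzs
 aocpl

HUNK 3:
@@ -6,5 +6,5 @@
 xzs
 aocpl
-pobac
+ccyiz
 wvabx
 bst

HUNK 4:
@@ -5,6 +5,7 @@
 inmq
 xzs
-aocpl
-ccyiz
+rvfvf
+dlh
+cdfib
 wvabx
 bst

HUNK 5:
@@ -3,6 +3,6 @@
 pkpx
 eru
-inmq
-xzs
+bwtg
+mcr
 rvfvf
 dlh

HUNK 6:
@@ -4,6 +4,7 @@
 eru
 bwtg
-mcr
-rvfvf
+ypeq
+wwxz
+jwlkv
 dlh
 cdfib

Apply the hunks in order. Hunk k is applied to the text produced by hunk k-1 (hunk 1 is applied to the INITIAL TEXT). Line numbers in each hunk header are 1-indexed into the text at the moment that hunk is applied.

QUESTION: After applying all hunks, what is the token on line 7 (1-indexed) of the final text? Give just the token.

Answer: wwxz

Derivation:
Hunk 1: at line 7 remove [zdepu] add [pobac] -> 10 lines: vzod turh pkpx eru dvv txls aocpl pobac wvabx bst
Hunk 2: at line 4 remove [dvv,txls] add [inmq,xzs] -> 10 lines: vzod turh pkpx eru inmq xzs aocpl pobac wvabx bst
Hunk 3: at line 6 remove [pobac] add [ccyiz] -> 10 lines: vzod turh pkpx eru inmq xzs aocpl ccyiz wvabx bst
Hunk 4: at line 5 remove [aocpl,ccyiz] add [rvfvf,dlh,cdfib] -> 11 lines: vzod turh pkpx eru inmq xzs rvfvf dlh cdfib wvabx bst
Hunk 5: at line 3 remove [inmq,xzs] add [bwtg,mcr] -> 11 lines: vzod turh pkpx eru bwtg mcr rvfvf dlh cdfib wvabx bst
Hunk 6: at line 4 remove [mcr,rvfvf] add [ypeq,wwxz,jwlkv] -> 12 lines: vzod turh pkpx eru bwtg ypeq wwxz jwlkv dlh cdfib wvabx bst
Final line 7: wwxz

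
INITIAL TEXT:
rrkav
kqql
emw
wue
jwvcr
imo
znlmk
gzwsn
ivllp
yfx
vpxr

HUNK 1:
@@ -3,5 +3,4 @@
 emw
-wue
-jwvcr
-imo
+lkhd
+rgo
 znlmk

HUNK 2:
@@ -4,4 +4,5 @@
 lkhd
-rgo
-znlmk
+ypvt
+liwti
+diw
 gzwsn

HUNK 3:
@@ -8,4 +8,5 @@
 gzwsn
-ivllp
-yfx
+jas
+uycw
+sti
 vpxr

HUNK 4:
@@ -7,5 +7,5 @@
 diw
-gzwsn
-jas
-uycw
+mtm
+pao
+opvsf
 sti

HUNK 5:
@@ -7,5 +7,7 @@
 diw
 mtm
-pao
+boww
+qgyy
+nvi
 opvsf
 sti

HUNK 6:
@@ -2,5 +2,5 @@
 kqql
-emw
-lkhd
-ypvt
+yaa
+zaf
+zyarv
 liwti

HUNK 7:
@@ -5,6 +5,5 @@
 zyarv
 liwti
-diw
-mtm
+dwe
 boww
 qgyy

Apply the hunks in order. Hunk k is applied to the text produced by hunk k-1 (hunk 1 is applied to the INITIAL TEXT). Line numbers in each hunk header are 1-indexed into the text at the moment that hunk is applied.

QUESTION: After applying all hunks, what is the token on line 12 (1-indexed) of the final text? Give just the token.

Hunk 1: at line 3 remove [wue,jwvcr,imo] add [lkhd,rgo] -> 10 lines: rrkav kqql emw lkhd rgo znlmk gzwsn ivllp yfx vpxr
Hunk 2: at line 4 remove [rgo,znlmk] add [ypvt,liwti,diw] -> 11 lines: rrkav kqql emw lkhd ypvt liwti diw gzwsn ivllp yfx vpxr
Hunk 3: at line 8 remove [ivllp,yfx] add [jas,uycw,sti] -> 12 lines: rrkav kqql emw lkhd ypvt liwti diw gzwsn jas uycw sti vpxr
Hunk 4: at line 7 remove [gzwsn,jas,uycw] add [mtm,pao,opvsf] -> 12 lines: rrkav kqql emw lkhd ypvt liwti diw mtm pao opvsf sti vpxr
Hunk 5: at line 7 remove [pao] add [boww,qgyy,nvi] -> 14 lines: rrkav kqql emw lkhd ypvt liwti diw mtm boww qgyy nvi opvsf sti vpxr
Hunk 6: at line 2 remove [emw,lkhd,ypvt] add [yaa,zaf,zyarv] -> 14 lines: rrkav kqql yaa zaf zyarv liwti diw mtm boww qgyy nvi opvsf sti vpxr
Hunk 7: at line 5 remove [diw,mtm] add [dwe] -> 13 lines: rrkav kqql yaa zaf zyarv liwti dwe boww qgyy nvi opvsf sti vpxr
Final line 12: sti

Answer: sti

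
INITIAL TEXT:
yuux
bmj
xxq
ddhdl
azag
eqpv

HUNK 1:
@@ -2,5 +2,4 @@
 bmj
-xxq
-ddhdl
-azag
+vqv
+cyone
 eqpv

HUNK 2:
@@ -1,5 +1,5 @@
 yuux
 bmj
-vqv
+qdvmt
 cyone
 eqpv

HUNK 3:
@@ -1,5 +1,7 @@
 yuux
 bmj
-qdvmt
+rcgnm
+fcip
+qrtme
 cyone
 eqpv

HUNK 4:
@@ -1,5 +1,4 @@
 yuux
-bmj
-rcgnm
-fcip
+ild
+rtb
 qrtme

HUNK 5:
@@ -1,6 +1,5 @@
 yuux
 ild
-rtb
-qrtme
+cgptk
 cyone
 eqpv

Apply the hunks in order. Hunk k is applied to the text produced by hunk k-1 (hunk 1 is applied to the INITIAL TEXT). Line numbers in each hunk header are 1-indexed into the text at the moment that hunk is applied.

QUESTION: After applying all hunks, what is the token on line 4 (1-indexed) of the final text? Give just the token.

Hunk 1: at line 2 remove [xxq,ddhdl,azag] add [vqv,cyone] -> 5 lines: yuux bmj vqv cyone eqpv
Hunk 2: at line 1 remove [vqv] add [qdvmt] -> 5 lines: yuux bmj qdvmt cyone eqpv
Hunk 3: at line 1 remove [qdvmt] add [rcgnm,fcip,qrtme] -> 7 lines: yuux bmj rcgnm fcip qrtme cyone eqpv
Hunk 4: at line 1 remove [bmj,rcgnm,fcip] add [ild,rtb] -> 6 lines: yuux ild rtb qrtme cyone eqpv
Hunk 5: at line 1 remove [rtb,qrtme] add [cgptk] -> 5 lines: yuux ild cgptk cyone eqpv
Final line 4: cyone

Answer: cyone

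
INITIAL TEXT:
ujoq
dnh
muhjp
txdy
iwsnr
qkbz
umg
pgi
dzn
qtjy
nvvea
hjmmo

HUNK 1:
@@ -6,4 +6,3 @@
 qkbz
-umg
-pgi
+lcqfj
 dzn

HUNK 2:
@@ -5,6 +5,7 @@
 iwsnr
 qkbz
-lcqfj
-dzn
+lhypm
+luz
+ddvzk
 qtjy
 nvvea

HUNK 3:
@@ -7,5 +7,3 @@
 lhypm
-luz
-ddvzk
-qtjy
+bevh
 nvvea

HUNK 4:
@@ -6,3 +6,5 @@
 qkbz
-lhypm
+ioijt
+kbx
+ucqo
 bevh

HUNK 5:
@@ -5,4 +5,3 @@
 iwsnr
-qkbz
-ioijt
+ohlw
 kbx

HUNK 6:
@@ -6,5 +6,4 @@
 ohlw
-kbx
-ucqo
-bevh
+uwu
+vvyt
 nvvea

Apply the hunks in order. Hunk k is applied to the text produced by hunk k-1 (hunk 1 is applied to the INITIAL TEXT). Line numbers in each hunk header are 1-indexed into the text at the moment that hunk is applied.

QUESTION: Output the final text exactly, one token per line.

Hunk 1: at line 6 remove [umg,pgi] add [lcqfj] -> 11 lines: ujoq dnh muhjp txdy iwsnr qkbz lcqfj dzn qtjy nvvea hjmmo
Hunk 2: at line 5 remove [lcqfj,dzn] add [lhypm,luz,ddvzk] -> 12 lines: ujoq dnh muhjp txdy iwsnr qkbz lhypm luz ddvzk qtjy nvvea hjmmo
Hunk 3: at line 7 remove [luz,ddvzk,qtjy] add [bevh] -> 10 lines: ujoq dnh muhjp txdy iwsnr qkbz lhypm bevh nvvea hjmmo
Hunk 4: at line 6 remove [lhypm] add [ioijt,kbx,ucqo] -> 12 lines: ujoq dnh muhjp txdy iwsnr qkbz ioijt kbx ucqo bevh nvvea hjmmo
Hunk 5: at line 5 remove [qkbz,ioijt] add [ohlw] -> 11 lines: ujoq dnh muhjp txdy iwsnr ohlw kbx ucqo bevh nvvea hjmmo
Hunk 6: at line 6 remove [kbx,ucqo,bevh] add [uwu,vvyt] -> 10 lines: ujoq dnh muhjp txdy iwsnr ohlw uwu vvyt nvvea hjmmo

Answer: ujoq
dnh
muhjp
txdy
iwsnr
ohlw
uwu
vvyt
nvvea
hjmmo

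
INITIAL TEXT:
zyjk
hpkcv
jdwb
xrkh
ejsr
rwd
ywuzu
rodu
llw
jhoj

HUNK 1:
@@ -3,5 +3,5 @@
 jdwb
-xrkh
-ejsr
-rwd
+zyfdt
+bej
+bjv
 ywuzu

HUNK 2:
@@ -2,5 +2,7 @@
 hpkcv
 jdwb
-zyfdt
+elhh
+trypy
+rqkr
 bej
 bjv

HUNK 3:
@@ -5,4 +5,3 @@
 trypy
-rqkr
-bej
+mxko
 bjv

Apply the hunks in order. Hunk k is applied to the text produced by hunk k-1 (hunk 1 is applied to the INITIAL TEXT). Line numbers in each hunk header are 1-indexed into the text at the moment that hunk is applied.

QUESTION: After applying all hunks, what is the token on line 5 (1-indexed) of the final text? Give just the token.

Hunk 1: at line 3 remove [xrkh,ejsr,rwd] add [zyfdt,bej,bjv] -> 10 lines: zyjk hpkcv jdwb zyfdt bej bjv ywuzu rodu llw jhoj
Hunk 2: at line 2 remove [zyfdt] add [elhh,trypy,rqkr] -> 12 lines: zyjk hpkcv jdwb elhh trypy rqkr bej bjv ywuzu rodu llw jhoj
Hunk 3: at line 5 remove [rqkr,bej] add [mxko] -> 11 lines: zyjk hpkcv jdwb elhh trypy mxko bjv ywuzu rodu llw jhoj
Final line 5: trypy

Answer: trypy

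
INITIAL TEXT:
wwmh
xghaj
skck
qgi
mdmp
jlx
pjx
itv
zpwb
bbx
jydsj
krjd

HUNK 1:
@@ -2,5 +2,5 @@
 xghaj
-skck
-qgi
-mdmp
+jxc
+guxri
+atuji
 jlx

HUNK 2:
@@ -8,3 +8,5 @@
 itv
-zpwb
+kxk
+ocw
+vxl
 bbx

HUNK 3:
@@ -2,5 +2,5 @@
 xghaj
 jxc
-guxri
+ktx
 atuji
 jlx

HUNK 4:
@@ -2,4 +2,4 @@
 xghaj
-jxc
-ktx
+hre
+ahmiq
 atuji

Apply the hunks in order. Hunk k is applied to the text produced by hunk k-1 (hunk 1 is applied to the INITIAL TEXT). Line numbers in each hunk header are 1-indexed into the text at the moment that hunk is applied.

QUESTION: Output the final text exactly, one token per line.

Hunk 1: at line 2 remove [skck,qgi,mdmp] add [jxc,guxri,atuji] -> 12 lines: wwmh xghaj jxc guxri atuji jlx pjx itv zpwb bbx jydsj krjd
Hunk 2: at line 8 remove [zpwb] add [kxk,ocw,vxl] -> 14 lines: wwmh xghaj jxc guxri atuji jlx pjx itv kxk ocw vxl bbx jydsj krjd
Hunk 3: at line 2 remove [guxri] add [ktx] -> 14 lines: wwmh xghaj jxc ktx atuji jlx pjx itv kxk ocw vxl bbx jydsj krjd
Hunk 4: at line 2 remove [jxc,ktx] add [hre,ahmiq] -> 14 lines: wwmh xghaj hre ahmiq atuji jlx pjx itv kxk ocw vxl bbx jydsj krjd

Answer: wwmh
xghaj
hre
ahmiq
atuji
jlx
pjx
itv
kxk
ocw
vxl
bbx
jydsj
krjd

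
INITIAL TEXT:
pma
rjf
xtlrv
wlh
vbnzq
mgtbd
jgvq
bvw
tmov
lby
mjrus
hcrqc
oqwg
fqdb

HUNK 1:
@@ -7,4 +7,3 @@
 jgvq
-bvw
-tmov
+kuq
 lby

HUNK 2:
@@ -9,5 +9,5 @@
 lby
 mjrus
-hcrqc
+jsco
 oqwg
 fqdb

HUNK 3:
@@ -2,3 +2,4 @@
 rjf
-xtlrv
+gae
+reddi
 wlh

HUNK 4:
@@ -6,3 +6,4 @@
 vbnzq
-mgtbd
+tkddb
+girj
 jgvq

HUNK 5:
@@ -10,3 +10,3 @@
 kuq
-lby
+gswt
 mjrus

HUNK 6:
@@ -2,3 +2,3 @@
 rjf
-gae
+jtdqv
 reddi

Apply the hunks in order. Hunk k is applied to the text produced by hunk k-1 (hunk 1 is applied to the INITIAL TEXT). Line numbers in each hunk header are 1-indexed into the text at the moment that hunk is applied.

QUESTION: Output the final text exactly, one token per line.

Answer: pma
rjf
jtdqv
reddi
wlh
vbnzq
tkddb
girj
jgvq
kuq
gswt
mjrus
jsco
oqwg
fqdb

Derivation:
Hunk 1: at line 7 remove [bvw,tmov] add [kuq] -> 13 lines: pma rjf xtlrv wlh vbnzq mgtbd jgvq kuq lby mjrus hcrqc oqwg fqdb
Hunk 2: at line 9 remove [hcrqc] add [jsco] -> 13 lines: pma rjf xtlrv wlh vbnzq mgtbd jgvq kuq lby mjrus jsco oqwg fqdb
Hunk 3: at line 2 remove [xtlrv] add [gae,reddi] -> 14 lines: pma rjf gae reddi wlh vbnzq mgtbd jgvq kuq lby mjrus jsco oqwg fqdb
Hunk 4: at line 6 remove [mgtbd] add [tkddb,girj] -> 15 lines: pma rjf gae reddi wlh vbnzq tkddb girj jgvq kuq lby mjrus jsco oqwg fqdb
Hunk 5: at line 10 remove [lby] add [gswt] -> 15 lines: pma rjf gae reddi wlh vbnzq tkddb girj jgvq kuq gswt mjrus jsco oqwg fqdb
Hunk 6: at line 2 remove [gae] add [jtdqv] -> 15 lines: pma rjf jtdqv reddi wlh vbnzq tkddb girj jgvq kuq gswt mjrus jsco oqwg fqdb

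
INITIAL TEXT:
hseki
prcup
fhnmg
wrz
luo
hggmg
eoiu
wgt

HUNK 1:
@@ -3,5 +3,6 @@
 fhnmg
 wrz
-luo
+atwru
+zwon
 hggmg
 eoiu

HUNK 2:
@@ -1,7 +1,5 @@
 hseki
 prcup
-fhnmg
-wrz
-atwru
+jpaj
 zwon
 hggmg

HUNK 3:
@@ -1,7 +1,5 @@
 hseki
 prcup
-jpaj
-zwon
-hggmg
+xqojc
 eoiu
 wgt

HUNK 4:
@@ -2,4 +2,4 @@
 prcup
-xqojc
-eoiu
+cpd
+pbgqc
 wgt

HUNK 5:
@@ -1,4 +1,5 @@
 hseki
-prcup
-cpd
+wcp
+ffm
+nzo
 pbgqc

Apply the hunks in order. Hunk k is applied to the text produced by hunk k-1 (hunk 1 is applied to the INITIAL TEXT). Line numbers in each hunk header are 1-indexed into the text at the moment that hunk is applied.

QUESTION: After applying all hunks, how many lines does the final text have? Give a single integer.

Answer: 6

Derivation:
Hunk 1: at line 3 remove [luo] add [atwru,zwon] -> 9 lines: hseki prcup fhnmg wrz atwru zwon hggmg eoiu wgt
Hunk 2: at line 1 remove [fhnmg,wrz,atwru] add [jpaj] -> 7 lines: hseki prcup jpaj zwon hggmg eoiu wgt
Hunk 3: at line 1 remove [jpaj,zwon,hggmg] add [xqojc] -> 5 lines: hseki prcup xqojc eoiu wgt
Hunk 4: at line 2 remove [xqojc,eoiu] add [cpd,pbgqc] -> 5 lines: hseki prcup cpd pbgqc wgt
Hunk 5: at line 1 remove [prcup,cpd] add [wcp,ffm,nzo] -> 6 lines: hseki wcp ffm nzo pbgqc wgt
Final line count: 6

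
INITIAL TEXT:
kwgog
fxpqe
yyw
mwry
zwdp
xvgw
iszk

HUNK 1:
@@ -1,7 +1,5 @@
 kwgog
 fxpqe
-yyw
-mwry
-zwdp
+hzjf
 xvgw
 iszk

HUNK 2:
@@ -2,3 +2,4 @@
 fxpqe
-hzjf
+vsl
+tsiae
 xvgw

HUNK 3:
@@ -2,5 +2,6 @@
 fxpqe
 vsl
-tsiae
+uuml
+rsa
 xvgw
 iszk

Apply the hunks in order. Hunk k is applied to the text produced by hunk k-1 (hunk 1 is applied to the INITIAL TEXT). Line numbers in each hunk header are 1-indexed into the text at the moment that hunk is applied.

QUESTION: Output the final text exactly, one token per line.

Answer: kwgog
fxpqe
vsl
uuml
rsa
xvgw
iszk

Derivation:
Hunk 1: at line 1 remove [yyw,mwry,zwdp] add [hzjf] -> 5 lines: kwgog fxpqe hzjf xvgw iszk
Hunk 2: at line 2 remove [hzjf] add [vsl,tsiae] -> 6 lines: kwgog fxpqe vsl tsiae xvgw iszk
Hunk 3: at line 2 remove [tsiae] add [uuml,rsa] -> 7 lines: kwgog fxpqe vsl uuml rsa xvgw iszk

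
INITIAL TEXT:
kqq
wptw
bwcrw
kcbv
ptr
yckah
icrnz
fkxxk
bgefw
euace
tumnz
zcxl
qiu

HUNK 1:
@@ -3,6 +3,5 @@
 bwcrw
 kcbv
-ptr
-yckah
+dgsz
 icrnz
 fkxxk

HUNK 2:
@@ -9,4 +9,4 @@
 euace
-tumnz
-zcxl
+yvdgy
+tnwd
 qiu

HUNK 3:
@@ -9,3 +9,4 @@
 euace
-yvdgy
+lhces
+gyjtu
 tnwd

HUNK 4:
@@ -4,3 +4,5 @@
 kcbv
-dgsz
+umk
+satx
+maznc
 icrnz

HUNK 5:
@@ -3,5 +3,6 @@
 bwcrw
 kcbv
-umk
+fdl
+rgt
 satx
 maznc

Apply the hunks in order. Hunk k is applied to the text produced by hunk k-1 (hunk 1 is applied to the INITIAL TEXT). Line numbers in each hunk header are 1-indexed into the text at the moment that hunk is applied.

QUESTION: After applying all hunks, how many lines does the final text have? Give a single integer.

Answer: 16

Derivation:
Hunk 1: at line 3 remove [ptr,yckah] add [dgsz] -> 12 lines: kqq wptw bwcrw kcbv dgsz icrnz fkxxk bgefw euace tumnz zcxl qiu
Hunk 2: at line 9 remove [tumnz,zcxl] add [yvdgy,tnwd] -> 12 lines: kqq wptw bwcrw kcbv dgsz icrnz fkxxk bgefw euace yvdgy tnwd qiu
Hunk 3: at line 9 remove [yvdgy] add [lhces,gyjtu] -> 13 lines: kqq wptw bwcrw kcbv dgsz icrnz fkxxk bgefw euace lhces gyjtu tnwd qiu
Hunk 4: at line 4 remove [dgsz] add [umk,satx,maznc] -> 15 lines: kqq wptw bwcrw kcbv umk satx maznc icrnz fkxxk bgefw euace lhces gyjtu tnwd qiu
Hunk 5: at line 3 remove [umk] add [fdl,rgt] -> 16 lines: kqq wptw bwcrw kcbv fdl rgt satx maznc icrnz fkxxk bgefw euace lhces gyjtu tnwd qiu
Final line count: 16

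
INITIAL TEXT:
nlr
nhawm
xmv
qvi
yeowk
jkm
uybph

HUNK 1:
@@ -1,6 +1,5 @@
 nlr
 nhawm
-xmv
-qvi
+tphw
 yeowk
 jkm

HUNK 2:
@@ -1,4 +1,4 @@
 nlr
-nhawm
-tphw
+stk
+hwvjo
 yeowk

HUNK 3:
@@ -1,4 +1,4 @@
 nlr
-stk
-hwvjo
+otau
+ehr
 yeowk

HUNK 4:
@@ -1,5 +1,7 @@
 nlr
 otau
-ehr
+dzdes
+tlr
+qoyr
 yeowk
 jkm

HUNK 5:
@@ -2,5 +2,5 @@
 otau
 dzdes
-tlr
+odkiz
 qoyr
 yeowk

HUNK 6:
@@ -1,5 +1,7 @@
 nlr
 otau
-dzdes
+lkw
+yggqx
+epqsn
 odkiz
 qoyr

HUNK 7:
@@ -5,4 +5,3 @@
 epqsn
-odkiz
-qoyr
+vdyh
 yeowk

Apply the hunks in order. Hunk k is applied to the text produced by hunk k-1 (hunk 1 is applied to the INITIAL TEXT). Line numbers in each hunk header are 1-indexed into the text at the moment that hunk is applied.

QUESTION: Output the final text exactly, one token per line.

Answer: nlr
otau
lkw
yggqx
epqsn
vdyh
yeowk
jkm
uybph

Derivation:
Hunk 1: at line 1 remove [xmv,qvi] add [tphw] -> 6 lines: nlr nhawm tphw yeowk jkm uybph
Hunk 2: at line 1 remove [nhawm,tphw] add [stk,hwvjo] -> 6 lines: nlr stk hwvjo yeowk jkm uybph
Hunk 3: at line 1 remove [stk,hwvjo] add [otau,ehr] -> 6 lines: nlr otau ehr yeowk jkm uybph
Hunk 4: at line 1 remove [ehr] add [dzdes,tlr,qoyr] -> 8 lines: nlr otau dzdes tlr qoyr yeowk jkm uybph
Hunk 5: at line 2 remove [tlr] add [odkiz] -> 8 lines: nlr otau dzdes odkiz qoyr yeowk jkm uybph
Hunk 6: at line 1 remove [dzdes] add [lkw,yggqx,epqsn] -> 10 lines: nlr otau lkw yggqx epqsn odkiz qoyr yeowk jkm uybph
Hunk 7: at line 5 remove [odkiz,qoyr] add [vdyh] -> 9 lines: nlr otau lkw yggqx epqsn vdyh yeowk jkm uybph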